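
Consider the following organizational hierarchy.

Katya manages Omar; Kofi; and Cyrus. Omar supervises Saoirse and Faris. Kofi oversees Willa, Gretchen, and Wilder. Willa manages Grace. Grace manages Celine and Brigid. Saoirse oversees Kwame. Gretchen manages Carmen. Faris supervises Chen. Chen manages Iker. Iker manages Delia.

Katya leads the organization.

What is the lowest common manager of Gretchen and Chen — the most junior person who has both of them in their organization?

Katya

Gretchen's chain of managers is Kofi, Katya. Chen's chain of managers is Faris, Omar, Katya. The first manager that appears in both chains is Katya.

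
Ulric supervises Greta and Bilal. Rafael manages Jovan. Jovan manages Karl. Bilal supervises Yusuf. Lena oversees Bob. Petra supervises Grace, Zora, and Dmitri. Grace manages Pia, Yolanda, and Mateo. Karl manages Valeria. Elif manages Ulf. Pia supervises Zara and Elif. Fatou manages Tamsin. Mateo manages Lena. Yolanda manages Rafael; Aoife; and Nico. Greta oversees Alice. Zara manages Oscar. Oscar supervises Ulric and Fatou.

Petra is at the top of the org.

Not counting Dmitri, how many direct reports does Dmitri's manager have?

Dmitri reports to Petra. Petra's other direct reports are Grace, Zora — 2 peers.

2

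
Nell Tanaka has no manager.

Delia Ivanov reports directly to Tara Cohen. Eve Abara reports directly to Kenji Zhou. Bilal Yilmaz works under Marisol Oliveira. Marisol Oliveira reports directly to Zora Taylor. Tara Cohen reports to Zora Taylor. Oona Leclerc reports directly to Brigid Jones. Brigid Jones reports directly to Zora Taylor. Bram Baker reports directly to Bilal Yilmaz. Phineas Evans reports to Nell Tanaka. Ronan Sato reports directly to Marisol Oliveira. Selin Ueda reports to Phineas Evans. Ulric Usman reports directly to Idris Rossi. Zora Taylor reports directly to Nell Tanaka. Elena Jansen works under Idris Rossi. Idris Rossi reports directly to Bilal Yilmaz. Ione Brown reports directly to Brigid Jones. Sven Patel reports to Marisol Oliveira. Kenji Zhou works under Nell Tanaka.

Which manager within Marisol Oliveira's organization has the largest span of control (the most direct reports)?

Direct-report counts within Marisol Oliveira's organization: Marisol Oliveira has 3; Bilal Yilmaz has 2; Idris Rossi has 2. The largest is 3, held by Marisol Oliveira.

Marisol Oliveira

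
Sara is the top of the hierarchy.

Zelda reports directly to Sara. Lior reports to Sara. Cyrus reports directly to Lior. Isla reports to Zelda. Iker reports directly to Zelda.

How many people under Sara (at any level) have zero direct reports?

The people in Sara's organization with no one reporting to them are Cyrus, Iker, Isla. That is 3.

3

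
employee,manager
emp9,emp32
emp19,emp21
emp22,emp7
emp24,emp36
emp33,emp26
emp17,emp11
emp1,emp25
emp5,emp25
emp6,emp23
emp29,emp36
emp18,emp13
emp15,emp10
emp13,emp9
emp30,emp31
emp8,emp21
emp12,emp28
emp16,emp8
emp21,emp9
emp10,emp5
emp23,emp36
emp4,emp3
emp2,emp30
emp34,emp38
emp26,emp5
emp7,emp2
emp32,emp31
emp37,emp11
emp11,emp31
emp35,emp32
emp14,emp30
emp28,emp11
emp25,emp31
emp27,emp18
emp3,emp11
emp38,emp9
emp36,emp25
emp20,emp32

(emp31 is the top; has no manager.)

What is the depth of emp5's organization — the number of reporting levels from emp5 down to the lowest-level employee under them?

2

The longest chain under emp5 runs emp5 → emp10 → emp15, which is 2 levels below emp5.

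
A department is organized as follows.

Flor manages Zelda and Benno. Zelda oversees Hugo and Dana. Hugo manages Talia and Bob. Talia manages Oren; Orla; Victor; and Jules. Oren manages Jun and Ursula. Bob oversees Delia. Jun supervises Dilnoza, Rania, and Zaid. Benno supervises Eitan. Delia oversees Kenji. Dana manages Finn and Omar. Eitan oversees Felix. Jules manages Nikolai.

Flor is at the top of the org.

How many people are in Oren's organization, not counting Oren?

Oren directly manages Jun, Ursula. Under Jun: Zaid, Rania, Dilnoza (3). Ursula has no reports. So Oren's organization is 2 direct reports plus everyone under them: 4 + 1 = 5.

5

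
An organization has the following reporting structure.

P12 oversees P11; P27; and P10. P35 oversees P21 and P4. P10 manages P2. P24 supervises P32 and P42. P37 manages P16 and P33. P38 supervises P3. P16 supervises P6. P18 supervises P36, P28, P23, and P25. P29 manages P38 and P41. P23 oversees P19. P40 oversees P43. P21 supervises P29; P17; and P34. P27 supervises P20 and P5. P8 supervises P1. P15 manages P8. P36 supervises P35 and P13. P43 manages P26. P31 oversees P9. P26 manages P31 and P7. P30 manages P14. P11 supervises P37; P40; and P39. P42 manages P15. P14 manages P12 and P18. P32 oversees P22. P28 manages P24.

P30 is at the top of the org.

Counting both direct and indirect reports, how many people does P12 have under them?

P12 directly manages P11, P27, P10. Under P11: P39, P40, P43, P26, P7, P31, P9, P37, P33, P16, P6 (11). Under P27: P5, P20 (2). Under P10: P2 (1). So P12's organization is 3 direct reports plus everyone under them: 12 + 3 + 2 = 17.

17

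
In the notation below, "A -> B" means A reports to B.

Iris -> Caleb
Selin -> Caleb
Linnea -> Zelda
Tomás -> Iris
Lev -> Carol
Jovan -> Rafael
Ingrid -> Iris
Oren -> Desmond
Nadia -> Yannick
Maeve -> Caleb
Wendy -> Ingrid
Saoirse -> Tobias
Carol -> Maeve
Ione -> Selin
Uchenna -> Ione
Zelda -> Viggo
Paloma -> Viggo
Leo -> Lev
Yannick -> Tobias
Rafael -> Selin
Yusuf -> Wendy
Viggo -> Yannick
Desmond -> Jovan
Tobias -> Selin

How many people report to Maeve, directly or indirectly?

Maeve directly manages Carol. Under Carol: Lev, Leo (2). That's 3 in total.

3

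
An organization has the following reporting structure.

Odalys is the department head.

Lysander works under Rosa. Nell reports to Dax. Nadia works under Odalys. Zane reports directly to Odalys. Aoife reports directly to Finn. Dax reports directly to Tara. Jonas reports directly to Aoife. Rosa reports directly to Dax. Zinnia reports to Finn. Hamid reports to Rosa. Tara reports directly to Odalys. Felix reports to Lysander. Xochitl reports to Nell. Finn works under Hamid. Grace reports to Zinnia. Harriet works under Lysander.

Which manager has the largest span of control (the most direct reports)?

Odalys

Direct-report counts: Odalys has 3; Tara has 1; Dax has 2; Nell has 1; Rosa has 2; Hamid has 1; Finn has 2; Aoife has 1; Zinnia has 1; Lysander has 2. The largest is 3, held by Odalys.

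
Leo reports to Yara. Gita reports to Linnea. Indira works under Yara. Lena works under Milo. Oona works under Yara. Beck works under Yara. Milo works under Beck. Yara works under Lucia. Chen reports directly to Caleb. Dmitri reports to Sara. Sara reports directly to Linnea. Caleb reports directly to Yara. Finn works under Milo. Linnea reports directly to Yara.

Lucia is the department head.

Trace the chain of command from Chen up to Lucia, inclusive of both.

Chen reports to Caleb. Caleb reports to Yara. Yara reports to Lucia. Lucia is at the top.

Chen -> Caleb -> Yara -> Lucia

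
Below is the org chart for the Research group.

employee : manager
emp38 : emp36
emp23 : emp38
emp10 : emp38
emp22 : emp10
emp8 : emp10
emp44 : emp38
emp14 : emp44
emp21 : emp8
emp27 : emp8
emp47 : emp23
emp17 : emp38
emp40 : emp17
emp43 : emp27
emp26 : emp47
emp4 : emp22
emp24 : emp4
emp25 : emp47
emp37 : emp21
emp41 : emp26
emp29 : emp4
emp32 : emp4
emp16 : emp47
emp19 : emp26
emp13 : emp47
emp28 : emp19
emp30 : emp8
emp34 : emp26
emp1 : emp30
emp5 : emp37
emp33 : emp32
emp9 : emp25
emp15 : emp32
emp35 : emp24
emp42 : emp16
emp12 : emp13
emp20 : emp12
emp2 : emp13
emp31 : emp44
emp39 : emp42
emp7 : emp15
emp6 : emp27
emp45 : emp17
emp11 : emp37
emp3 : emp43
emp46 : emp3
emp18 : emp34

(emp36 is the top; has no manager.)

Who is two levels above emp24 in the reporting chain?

emp22

emp24 reports to emp4, and emp4 reports to emp22. So emp24's skip-level manager is emp22.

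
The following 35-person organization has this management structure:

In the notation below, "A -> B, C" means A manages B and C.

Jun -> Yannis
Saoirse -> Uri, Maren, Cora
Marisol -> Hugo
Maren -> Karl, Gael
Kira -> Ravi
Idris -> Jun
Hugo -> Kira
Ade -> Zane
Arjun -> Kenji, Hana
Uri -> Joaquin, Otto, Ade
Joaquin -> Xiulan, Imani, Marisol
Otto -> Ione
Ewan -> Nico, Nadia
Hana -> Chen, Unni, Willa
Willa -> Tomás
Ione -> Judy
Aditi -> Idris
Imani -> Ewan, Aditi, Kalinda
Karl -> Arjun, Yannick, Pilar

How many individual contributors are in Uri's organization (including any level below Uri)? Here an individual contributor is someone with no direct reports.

The people in Uri's organization with no one reporting to them are Zane, Judy, Ravi, Kalinda, Yannis, Nadia, Nico, Xiulan. That is 8.

8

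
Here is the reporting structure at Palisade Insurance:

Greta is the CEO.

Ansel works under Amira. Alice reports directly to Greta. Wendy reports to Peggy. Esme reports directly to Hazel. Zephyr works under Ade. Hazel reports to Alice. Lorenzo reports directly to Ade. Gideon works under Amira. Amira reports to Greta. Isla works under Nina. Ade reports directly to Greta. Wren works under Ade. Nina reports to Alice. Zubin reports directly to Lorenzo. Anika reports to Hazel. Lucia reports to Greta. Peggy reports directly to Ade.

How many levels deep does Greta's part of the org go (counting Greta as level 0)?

The longest chain under Greta runs Greta → Alice → Nina → Isla, which is 3 levels below Greta.

3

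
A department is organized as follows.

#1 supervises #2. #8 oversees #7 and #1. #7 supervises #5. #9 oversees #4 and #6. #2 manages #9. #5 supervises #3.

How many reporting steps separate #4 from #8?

Chain from #4 up to #8: #4 → #9 → #2 → #1 → #8. That is 4 steps up, so #4 is 4 levels below #8.

4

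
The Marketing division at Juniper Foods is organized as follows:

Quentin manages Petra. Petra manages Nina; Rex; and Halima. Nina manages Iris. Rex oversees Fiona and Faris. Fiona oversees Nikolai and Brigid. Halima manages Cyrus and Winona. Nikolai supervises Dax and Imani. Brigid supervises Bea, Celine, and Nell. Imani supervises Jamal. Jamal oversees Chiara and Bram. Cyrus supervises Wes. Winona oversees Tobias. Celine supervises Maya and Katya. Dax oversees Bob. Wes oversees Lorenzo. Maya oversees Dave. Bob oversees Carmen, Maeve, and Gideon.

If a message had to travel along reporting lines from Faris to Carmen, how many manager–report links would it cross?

Faris is 1 level below Rex, and Carmen is 5 levels below Rex (their lowest common manager). The shortest path runs up from Faris to Rex and back down to Carmen: 1 + 5 = 6 links.

6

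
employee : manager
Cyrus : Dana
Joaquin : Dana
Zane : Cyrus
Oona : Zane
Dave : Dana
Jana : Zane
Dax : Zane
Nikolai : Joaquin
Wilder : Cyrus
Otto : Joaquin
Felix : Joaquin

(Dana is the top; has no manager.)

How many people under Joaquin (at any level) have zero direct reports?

The people in Joaquin's organization with no one reporting to them are Felix, Otto, Nikolai. That is 3.

3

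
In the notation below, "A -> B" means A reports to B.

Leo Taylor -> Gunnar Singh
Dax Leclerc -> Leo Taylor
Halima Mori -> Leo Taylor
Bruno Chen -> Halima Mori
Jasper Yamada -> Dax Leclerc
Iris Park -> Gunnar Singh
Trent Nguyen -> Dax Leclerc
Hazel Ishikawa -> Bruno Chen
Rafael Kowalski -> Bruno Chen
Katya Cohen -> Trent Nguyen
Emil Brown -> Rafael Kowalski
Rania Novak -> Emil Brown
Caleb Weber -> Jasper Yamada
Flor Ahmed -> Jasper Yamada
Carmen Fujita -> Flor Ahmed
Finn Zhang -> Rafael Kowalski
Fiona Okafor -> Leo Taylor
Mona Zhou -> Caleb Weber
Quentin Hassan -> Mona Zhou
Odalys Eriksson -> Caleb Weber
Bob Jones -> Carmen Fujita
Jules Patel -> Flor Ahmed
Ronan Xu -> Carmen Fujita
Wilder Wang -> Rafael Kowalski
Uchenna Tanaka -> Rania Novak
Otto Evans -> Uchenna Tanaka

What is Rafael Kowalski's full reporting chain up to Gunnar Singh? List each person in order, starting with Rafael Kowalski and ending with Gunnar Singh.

Rafael Kowalski reports to Bruno Chen. Bruno Chen reports to Halima Mori. Halima Mori reports to Leo Taylor. Leo Taylor reports to Gunnar Singh. Gunnar Singh is at the top.

Rafael Kowalski -> Bruno Chen -> Halima Mori -> Leo Taylor -> Gunnar Singh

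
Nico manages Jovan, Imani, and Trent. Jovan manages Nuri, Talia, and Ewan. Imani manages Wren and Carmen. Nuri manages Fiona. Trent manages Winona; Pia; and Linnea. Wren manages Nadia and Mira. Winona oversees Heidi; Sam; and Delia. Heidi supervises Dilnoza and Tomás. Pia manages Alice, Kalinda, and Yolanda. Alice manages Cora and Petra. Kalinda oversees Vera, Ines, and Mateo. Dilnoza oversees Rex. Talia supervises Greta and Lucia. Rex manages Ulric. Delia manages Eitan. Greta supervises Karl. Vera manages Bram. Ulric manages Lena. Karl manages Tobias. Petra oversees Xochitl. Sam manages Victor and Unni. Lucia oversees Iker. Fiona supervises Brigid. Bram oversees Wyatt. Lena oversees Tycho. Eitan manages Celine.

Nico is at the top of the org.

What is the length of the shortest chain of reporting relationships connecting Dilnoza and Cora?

6

Dilnoza is 3 levels below Trent, and Cora is 3 levels below Trent (their lowest common manager). The shortest path runs up from Dilnoza to Trent and back down to Cora: 3 + 3 = 6 links.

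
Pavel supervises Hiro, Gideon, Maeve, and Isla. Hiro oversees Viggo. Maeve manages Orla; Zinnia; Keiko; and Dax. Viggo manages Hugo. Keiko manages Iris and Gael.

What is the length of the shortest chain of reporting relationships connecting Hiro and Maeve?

Hiro is 1 level below Pavel, and Maeve is 1 level below Pavel (their lowest common manager). The shortest path runs up from Hiro to Pavel and back down to Maeve: 1 + 1 = 2 links.

2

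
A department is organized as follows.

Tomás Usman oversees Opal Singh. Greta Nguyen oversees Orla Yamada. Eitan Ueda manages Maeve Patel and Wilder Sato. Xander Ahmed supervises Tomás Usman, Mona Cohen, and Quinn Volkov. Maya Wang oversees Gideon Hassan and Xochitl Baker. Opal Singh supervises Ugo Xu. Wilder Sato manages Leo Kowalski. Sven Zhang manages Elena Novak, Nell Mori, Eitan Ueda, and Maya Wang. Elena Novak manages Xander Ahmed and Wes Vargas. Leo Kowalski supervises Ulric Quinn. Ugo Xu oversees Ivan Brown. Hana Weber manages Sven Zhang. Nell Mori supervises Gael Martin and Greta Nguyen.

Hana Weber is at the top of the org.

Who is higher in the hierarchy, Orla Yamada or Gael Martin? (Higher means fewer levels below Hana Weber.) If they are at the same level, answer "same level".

Gael Martin

Orla Yamada is 4 levels below Hana Weber; Gael Martin is 3. Gael Martin is higher.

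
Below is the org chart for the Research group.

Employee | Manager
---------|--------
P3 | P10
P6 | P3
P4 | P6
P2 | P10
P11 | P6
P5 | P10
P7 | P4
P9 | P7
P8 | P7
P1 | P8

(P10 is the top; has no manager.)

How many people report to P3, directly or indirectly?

7

P3 directly manages P6. Under P6: P11, P4, P7, P8, P1, P9 (6). That's 7 in total.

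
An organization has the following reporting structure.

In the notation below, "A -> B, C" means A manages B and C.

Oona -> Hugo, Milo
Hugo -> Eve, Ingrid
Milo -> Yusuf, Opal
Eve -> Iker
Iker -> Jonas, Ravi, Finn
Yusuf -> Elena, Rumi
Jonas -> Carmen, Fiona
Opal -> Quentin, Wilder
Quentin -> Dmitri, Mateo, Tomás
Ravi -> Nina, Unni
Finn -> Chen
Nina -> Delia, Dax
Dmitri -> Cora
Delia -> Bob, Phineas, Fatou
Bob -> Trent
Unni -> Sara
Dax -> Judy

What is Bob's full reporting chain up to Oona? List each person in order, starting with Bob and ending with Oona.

Bob -> Delia -> Nina -> Ravi -> Iker -> Eve -> Hugo -> Oona

Bob reports to Delia. Delia reports to Nina. Nina reports to Ravi. Ravi reports to Iker. Iker reports to Eve. Eve reports to Hugo. Hugo reports to Oona. Oona is at the top.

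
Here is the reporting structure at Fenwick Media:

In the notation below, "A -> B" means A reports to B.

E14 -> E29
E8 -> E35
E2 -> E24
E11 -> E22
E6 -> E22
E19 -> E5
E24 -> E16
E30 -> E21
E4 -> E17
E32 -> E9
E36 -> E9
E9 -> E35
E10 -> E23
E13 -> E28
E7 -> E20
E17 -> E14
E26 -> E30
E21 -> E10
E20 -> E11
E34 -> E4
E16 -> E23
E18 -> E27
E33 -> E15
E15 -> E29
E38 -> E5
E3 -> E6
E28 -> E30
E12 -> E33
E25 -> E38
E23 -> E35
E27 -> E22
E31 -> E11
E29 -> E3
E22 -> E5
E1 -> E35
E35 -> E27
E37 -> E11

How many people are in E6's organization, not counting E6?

9

E6 directly manages E3. Under E3: E29, E14, E17, E4, E34, E15, E33, E12 (8). That's 9 in total.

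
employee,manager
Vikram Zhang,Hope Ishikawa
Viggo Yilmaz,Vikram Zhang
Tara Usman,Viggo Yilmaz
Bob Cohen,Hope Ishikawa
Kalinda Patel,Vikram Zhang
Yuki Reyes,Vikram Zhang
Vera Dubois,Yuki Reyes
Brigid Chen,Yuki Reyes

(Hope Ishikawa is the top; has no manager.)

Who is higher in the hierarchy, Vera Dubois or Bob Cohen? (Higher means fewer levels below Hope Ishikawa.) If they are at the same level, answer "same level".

Bob Cohen

Vera Dubois is 3 levels below Hope Ishikawa; Bob Cohen is 1. Bob Cohen is higher.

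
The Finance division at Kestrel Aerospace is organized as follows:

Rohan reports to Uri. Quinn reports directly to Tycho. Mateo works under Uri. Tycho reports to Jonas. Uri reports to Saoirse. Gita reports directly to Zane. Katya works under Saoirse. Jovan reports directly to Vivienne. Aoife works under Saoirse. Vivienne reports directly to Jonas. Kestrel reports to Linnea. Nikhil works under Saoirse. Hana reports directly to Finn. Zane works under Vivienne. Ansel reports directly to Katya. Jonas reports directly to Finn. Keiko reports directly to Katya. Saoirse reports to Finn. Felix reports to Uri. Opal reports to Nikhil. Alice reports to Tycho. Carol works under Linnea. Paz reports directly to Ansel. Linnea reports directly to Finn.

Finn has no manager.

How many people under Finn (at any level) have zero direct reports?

The people in Finn's organization with no one reporting to them are Carol, Kestrel, Alice, Quinn, Gita, Jovan, Aoife, Opal, Felix, Mateo, Rohan, Keiko, Paz, Hana. That is 14.

14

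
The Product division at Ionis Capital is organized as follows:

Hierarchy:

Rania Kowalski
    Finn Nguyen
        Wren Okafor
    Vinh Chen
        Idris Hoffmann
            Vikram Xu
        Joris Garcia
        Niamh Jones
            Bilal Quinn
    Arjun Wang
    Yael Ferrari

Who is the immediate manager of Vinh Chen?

Vinh Chen reports directly to Rania Kowalski.

Rania Kowalski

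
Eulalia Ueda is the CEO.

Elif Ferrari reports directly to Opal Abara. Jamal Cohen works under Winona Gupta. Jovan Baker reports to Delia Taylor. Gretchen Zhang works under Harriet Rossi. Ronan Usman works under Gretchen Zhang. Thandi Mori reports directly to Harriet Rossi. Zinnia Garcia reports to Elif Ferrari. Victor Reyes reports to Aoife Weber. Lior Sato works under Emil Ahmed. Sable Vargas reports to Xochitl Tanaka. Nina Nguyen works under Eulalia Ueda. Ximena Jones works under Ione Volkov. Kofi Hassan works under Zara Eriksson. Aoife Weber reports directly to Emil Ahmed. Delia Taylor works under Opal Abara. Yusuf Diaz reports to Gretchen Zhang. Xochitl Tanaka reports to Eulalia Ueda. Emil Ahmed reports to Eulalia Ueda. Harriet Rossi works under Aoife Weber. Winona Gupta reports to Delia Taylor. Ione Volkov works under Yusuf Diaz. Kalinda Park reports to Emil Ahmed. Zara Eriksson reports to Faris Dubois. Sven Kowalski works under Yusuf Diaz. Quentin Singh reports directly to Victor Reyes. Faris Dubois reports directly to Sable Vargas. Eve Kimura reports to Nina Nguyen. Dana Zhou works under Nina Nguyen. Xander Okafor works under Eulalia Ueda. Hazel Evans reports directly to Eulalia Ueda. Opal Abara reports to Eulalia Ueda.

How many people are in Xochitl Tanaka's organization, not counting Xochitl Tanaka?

Xochitl Tanaka directly manages Sable Vargas. Under Sable Vargas: Faris Dubois, Zara Eriksson, Kofi Hassan (3). That's 4 in total.

4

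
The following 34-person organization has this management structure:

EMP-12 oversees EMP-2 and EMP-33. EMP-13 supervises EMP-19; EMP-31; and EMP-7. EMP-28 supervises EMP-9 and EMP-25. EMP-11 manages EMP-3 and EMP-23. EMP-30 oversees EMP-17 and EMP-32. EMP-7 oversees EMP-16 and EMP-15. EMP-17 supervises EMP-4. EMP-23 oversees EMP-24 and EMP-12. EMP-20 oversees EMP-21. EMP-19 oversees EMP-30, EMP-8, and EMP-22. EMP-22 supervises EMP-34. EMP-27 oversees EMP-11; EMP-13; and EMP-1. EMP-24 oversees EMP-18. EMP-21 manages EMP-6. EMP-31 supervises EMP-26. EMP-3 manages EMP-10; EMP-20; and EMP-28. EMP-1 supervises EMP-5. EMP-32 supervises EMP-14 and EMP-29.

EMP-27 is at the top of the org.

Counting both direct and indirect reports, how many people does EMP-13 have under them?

EMP-13 directly manages EMP-19, EMP-31, EMP-7. Under EMP-19: EMP-22, EMP-34, EMP-8, EMP-30, EMP-32, EMP-14, EMP-29, EMP-17, EMP-4 (9). Under EMP-31: EMP-26 (1). Under EMP-7: EMP-15, EMP-16 (2). So EMP-13's organization is 3 direct reports plus everyone under them: 10 + 2 + 3 = 15.

15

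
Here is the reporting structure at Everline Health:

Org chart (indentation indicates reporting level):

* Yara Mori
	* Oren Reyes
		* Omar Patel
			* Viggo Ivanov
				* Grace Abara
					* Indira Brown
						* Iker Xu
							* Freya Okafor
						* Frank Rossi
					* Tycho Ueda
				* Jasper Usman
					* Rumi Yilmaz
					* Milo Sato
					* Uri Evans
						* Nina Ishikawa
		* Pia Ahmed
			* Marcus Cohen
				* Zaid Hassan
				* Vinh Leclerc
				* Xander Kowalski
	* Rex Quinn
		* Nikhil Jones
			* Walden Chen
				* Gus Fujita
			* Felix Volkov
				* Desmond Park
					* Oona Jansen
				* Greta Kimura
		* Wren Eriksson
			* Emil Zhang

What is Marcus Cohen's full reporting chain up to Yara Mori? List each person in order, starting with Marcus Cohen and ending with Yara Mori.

Marcus Cohen -> Pia Ahmed -> Oren Reyes -> Yara Mori

Marcus Cohen reports to Pia Ahmed. Pia Ahmed reports to Oren Reyes. Oren Reyes reports to Yara Mori. Yara Mori is at the top.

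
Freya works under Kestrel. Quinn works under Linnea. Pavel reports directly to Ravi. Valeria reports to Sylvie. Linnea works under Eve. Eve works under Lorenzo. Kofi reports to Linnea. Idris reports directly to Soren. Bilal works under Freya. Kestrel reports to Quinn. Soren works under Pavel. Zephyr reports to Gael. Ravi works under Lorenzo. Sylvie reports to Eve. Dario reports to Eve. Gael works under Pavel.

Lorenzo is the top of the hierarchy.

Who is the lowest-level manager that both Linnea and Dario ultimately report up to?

Eve

Linnea's chain of managers is Eve, Lorenzo. Dario's chain of managers is Eve, Lorenzo. The first manager that appears in both chains is Eve.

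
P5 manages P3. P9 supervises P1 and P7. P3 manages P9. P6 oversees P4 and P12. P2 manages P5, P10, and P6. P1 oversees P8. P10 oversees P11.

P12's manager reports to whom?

P12 reports to P6, and P6 reports to P2. So P12's skip-level manager is P2.

P2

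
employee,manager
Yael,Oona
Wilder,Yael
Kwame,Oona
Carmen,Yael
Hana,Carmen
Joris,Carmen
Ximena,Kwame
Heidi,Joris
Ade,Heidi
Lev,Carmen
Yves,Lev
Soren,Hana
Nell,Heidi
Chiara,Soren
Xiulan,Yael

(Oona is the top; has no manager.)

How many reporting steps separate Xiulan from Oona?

Chain from Xiulan up to Oona: Xiulan → Yael → Oona. That is 2 steps up, so Xiulan is 2 levels below Oona.

2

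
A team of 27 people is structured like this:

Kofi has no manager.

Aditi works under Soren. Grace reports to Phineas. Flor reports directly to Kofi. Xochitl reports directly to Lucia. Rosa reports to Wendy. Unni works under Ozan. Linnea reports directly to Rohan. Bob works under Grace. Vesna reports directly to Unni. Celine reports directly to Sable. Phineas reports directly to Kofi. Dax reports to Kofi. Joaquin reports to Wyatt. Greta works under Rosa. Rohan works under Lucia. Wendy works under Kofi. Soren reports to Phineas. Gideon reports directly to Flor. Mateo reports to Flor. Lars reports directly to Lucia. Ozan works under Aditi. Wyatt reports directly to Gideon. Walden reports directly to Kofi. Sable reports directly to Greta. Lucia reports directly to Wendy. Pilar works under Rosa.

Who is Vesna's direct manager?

Unni

Vesna reports directly to Unni.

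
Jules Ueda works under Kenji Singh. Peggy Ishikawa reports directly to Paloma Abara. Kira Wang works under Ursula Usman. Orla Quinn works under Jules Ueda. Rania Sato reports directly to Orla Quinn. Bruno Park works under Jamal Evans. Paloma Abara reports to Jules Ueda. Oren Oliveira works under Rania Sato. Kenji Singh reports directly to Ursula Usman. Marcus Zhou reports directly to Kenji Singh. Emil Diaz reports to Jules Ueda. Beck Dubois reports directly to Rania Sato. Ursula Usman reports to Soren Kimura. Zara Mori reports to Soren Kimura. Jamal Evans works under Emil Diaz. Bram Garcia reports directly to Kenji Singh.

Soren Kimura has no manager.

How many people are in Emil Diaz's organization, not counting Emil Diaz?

Emil Diaz directly manages Jamal Evans. Under Jamal Evans: Bruno Park (1). That's 2 in total.

2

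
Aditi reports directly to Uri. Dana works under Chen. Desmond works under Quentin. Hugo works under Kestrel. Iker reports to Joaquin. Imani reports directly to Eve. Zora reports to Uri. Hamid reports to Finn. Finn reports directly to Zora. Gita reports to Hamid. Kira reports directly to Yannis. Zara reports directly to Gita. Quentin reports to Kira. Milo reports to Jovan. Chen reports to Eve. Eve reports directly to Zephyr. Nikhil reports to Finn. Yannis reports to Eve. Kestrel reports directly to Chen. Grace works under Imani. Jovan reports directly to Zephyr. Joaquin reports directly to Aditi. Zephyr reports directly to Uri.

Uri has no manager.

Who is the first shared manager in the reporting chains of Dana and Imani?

Dana's chain of managers is Chen, Eve, Zephyr, Uri. Imani's chain of managers is Eve, Zephyr, Uri. The first manager that appears in both chains is Eve.

Eve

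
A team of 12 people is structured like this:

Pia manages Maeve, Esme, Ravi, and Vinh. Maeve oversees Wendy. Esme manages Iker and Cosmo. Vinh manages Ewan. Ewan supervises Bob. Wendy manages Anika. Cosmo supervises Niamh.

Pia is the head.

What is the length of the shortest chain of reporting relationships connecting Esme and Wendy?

Esme is 1 level below Pia, and Wendy is 2 levels below Pia (their lowest common manager). The shortest path runs up from Esme to Pia and back down to Wendy: 1 + 2 = 3 links.

3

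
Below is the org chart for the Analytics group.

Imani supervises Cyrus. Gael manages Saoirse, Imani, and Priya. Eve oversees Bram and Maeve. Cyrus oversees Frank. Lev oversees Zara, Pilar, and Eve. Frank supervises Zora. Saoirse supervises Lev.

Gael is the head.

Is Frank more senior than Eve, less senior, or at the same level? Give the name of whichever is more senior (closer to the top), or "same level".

Both Frank and Eve are 3 levels below Gael.

same level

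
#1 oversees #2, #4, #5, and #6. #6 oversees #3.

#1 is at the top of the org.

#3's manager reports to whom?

#3 reports to #6, and #6 reports to #1. So #3's skip-level manager is #1.

#1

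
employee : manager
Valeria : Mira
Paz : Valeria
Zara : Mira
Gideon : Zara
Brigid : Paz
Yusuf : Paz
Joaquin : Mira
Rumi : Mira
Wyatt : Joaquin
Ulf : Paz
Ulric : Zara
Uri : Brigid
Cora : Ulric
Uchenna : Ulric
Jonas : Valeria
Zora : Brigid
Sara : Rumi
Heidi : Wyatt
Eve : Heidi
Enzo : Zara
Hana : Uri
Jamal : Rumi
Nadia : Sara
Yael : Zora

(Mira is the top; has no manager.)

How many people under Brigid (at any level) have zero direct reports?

The people in Brigid's organization with no one reporting to them are Yael, Hana. That is 2.

2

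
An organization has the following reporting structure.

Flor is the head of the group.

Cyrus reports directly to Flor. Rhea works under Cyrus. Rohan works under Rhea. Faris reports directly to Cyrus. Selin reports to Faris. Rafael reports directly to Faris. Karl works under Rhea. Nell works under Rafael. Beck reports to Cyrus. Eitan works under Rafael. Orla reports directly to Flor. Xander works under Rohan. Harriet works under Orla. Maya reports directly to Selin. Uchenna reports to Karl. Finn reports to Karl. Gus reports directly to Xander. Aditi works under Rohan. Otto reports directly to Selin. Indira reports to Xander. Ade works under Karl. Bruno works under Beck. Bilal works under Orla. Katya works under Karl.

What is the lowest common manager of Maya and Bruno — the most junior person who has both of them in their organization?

Cyrus

Maya's chain of managers is Selin, Faris, Cyrus, Flor. Bruno's chain of managers is Beck, Cyrus, Flor. The first manager that appears in both chains is Cyrus.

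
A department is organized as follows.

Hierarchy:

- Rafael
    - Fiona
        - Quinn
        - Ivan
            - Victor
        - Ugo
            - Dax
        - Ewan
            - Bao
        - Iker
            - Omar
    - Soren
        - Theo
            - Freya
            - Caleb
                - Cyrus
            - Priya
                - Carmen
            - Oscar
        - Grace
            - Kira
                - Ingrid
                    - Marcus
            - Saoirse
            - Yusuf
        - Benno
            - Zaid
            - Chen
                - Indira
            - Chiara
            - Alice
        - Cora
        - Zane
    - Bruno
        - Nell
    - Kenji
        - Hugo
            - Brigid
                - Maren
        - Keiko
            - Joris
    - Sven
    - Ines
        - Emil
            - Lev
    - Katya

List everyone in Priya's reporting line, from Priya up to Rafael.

Priya reports to Theo. Theo reports to Soren. Soren reports to Rafael. Rafael is at the top.

Priya -> Theo -> Soren -> Rafael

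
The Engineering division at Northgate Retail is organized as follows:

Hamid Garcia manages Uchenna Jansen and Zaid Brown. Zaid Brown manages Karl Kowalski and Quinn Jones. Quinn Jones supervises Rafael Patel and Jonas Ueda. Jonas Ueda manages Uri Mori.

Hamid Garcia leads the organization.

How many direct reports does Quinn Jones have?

2

Quinn Jones directly manages Rafael Patel, Jonas Ueda. That is 2 direct reports.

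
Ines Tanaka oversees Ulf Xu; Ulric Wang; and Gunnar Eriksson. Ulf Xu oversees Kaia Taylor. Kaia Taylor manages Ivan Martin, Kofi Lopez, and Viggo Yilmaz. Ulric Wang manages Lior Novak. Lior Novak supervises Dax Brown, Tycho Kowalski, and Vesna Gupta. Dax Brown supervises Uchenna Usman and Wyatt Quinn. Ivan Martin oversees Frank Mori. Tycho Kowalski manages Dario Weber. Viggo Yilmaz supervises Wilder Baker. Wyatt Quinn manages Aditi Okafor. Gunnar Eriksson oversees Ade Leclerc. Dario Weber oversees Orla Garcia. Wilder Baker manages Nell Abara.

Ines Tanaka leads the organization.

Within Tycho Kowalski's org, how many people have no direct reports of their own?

1

The only person in Tycho Kowalski's organization with no one reporting to them is Orla Garcia. That is 1.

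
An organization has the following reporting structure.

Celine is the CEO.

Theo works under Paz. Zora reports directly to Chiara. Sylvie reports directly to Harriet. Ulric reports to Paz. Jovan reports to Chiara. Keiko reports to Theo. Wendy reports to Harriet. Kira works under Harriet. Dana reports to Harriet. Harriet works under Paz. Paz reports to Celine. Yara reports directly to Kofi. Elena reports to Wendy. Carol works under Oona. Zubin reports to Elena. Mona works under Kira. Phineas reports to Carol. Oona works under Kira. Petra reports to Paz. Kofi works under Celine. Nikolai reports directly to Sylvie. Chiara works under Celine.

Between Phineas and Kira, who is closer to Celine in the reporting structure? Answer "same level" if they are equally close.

Kira

Phineas is 6 levels below Celine; Kira is 3. Kira is higher.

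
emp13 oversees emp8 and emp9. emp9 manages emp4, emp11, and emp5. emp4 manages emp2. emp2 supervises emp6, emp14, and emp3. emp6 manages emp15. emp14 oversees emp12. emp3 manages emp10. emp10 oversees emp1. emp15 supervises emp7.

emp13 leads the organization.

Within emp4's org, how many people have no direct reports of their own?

3

The people in emp4's organization with no one reporting to them are emp1, emp12, emp7. That is 3.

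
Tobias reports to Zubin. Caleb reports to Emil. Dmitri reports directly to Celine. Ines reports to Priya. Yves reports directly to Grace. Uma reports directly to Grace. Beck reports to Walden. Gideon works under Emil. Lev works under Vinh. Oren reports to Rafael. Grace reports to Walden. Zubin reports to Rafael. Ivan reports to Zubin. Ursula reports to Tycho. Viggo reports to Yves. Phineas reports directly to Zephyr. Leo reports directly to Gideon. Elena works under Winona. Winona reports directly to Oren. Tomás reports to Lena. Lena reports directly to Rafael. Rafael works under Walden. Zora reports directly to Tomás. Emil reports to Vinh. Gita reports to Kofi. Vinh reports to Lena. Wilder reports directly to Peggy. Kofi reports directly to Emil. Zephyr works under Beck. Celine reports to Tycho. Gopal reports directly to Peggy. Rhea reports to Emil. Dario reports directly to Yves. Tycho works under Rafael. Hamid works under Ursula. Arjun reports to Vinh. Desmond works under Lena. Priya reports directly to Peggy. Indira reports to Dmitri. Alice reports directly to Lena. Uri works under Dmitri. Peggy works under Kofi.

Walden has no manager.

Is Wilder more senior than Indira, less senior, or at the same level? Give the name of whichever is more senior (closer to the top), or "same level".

Wilder is 7 levels below Walden; Indira is 5. Indira is higher.

Indira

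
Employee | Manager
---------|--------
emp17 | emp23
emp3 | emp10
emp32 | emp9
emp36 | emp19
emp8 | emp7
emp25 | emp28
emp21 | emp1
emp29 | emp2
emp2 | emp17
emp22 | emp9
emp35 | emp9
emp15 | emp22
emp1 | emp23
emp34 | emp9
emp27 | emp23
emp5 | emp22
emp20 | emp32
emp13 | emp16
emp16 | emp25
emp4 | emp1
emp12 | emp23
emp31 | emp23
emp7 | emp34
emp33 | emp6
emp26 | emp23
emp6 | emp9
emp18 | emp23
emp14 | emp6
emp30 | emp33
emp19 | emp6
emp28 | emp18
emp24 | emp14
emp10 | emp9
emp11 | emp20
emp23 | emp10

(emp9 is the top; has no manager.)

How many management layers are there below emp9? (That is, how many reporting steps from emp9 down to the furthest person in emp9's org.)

The longest chain under emp9 runs emp9 → emp10 → emp23 → emp18 → emp28 → emp25 → emp16 → emp13, which is 7 levels below emp9.

7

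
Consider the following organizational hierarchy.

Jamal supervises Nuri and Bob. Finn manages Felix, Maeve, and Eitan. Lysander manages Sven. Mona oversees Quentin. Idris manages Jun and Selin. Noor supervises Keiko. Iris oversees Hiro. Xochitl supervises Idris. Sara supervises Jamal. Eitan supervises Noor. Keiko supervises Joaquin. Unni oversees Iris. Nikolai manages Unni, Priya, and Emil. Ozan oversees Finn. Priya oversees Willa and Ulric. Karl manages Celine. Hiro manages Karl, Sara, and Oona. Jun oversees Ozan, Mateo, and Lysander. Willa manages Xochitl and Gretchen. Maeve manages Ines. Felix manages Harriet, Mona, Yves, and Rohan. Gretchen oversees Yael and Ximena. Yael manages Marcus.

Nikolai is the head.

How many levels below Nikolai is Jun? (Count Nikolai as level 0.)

Chain from Jun up to Nikolai: Jun → Idris → Xochitl → Willa → Priya → Nikolai. That is 5 steps up, so Jun is 5 levels below Nikolai.

5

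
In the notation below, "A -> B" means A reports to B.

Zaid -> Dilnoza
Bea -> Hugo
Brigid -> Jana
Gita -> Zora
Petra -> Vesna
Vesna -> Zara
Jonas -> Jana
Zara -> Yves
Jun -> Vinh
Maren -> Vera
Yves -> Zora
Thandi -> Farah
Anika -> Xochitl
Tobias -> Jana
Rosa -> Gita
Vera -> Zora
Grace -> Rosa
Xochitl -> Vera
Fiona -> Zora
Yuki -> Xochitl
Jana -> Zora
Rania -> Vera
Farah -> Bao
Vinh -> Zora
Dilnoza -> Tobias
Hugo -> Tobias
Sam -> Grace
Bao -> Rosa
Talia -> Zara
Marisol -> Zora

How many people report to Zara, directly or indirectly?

Zara directly manages Vesna, Talia. Under Vesna: Petra (1). Talia has no reports. So Zara's organization is 2 direct reports plus everyone under them: 2 + 1 = 3.

3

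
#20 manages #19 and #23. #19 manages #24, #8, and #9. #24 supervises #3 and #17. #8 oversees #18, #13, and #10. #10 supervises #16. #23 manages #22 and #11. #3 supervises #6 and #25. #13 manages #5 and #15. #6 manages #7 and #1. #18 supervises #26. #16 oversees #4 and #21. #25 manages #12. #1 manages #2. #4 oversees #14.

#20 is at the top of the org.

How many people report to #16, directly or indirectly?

#16 directly manages #4, #21. Under #4: #14 (1). #21 has no reports. So #16's organization is 2 direct reports plus everyone under them: 2 + 1 = 3.

3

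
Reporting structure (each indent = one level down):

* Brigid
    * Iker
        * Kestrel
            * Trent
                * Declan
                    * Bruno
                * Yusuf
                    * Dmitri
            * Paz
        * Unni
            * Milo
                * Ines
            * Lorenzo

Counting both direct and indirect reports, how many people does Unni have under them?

3

Unni directly manages Milo, Lorenzo. Under Milo: Ines (1). Lorenzo has no reports. So Unni's organization is 2 direct reports plus everyone under them: 2 + 1 = 3.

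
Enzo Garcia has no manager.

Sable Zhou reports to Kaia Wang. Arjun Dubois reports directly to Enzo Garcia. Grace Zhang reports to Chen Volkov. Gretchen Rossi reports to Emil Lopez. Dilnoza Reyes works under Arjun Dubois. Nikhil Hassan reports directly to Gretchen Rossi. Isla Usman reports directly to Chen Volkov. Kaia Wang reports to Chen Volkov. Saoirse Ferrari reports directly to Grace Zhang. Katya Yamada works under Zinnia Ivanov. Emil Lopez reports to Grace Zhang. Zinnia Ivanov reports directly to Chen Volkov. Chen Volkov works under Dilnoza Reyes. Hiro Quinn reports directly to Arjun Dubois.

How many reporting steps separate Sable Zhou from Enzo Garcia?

5

Chain from Sable Zhou up to Enzo Garcia: Sable Zhou → Kaia Wang → Chen Volkov → Dilnoza Reyes → Arjun Dubois → Enzo Garcia. That is 5 steps up, so Sable Zhou is 5 levels below Enzo Garcia.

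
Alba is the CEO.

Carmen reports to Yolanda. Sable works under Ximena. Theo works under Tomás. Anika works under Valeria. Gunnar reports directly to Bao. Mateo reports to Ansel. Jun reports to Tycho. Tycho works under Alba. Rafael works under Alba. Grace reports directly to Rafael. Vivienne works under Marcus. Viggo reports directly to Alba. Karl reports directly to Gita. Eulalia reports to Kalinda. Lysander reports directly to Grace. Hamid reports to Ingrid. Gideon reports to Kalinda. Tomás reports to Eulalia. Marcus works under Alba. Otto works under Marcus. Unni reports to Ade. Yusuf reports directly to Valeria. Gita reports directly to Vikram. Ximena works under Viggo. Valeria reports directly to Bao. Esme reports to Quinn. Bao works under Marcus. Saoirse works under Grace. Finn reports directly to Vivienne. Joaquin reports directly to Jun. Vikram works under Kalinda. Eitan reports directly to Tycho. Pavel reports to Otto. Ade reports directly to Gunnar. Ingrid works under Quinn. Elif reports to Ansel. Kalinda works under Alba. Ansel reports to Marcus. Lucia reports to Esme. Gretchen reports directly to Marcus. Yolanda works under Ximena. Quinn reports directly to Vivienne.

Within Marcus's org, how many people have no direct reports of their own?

10

The people in Marcus's organization with no one reporting to them are Pavel, Gretchen, Finn, Lucia, Hamid, Anika, Yusuf, Unni, Mateo, Elif. That is 10.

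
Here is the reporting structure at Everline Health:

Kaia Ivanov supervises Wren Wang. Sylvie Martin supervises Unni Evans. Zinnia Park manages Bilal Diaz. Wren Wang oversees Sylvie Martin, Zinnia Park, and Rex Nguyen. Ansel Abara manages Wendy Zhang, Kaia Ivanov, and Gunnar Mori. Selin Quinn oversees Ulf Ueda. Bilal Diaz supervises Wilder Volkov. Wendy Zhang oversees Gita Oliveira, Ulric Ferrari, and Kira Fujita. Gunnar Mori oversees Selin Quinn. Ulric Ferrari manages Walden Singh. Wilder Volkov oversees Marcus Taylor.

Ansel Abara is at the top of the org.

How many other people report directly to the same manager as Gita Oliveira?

Gita Oliveira reports to Wendy Zhang. Wendy Zhang's other direct reports are Kira Fujita, Ulric Ferrari — 2 peers.

2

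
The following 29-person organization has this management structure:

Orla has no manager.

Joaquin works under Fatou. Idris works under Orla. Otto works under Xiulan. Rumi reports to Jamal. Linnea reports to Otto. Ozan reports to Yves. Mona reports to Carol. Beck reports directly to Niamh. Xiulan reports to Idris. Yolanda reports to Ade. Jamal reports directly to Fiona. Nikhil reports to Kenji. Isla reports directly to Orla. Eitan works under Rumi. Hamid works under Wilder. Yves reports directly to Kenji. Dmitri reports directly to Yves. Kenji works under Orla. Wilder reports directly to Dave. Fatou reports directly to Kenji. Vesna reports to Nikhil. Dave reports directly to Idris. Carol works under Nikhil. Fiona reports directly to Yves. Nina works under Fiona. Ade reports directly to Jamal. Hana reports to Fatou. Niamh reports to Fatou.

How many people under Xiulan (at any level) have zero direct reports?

1

The only person in Xiulan's organization with no one reporting to them is Linnea. That is 1.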